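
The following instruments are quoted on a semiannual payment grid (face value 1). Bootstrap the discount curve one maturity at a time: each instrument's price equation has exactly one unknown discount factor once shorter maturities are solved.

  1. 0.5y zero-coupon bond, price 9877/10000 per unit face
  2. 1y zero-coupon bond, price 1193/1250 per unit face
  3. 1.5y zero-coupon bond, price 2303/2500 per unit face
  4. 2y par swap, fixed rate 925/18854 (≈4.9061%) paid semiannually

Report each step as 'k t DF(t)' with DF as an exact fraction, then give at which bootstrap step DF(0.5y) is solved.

step 1 [0.5y] zero: DF = P = 9877/10000 ≈ 0.987700
step 2 [1y] zero: DF = P = 1193/1250 ≈ 0.954400
step 3 [1.5y] zero: DF = P = 2303/2500 ≈ 0.921200
step 4 [2y] swap r/2=925/37708: DF=(1 − 925/37708·(0.987700+0.954400+0.921200))/(1+925/37708) = 363/400 ≈ 0.907500

1 1/2 9877/10000
2 1 1193/1250
3 3/2 2303/2500
4 2 363/400
DF(0.5y) is solved at step 1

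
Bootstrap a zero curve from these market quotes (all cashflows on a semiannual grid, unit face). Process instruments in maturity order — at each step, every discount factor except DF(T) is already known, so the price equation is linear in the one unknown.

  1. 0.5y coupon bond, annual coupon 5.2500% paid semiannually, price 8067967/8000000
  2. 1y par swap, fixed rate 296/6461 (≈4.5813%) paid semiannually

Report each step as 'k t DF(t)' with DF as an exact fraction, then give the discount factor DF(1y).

step 1 [0.5y] bond c/2=21/800: DF=(8067967/8000000 − 21/800·(0))/(1+21/800) = 9827/10000 ≈ 0.982700
step 2 [1y] swap r/2=148/6461: DF=(1 − 148/6461·(0.982700))/(1+148/6461) = 2389/2500 ≈ 0.955600

1 1/2 9827/10000
2 1 2389/2500
DF(1y) = 2389/2500 ≈ 0.955600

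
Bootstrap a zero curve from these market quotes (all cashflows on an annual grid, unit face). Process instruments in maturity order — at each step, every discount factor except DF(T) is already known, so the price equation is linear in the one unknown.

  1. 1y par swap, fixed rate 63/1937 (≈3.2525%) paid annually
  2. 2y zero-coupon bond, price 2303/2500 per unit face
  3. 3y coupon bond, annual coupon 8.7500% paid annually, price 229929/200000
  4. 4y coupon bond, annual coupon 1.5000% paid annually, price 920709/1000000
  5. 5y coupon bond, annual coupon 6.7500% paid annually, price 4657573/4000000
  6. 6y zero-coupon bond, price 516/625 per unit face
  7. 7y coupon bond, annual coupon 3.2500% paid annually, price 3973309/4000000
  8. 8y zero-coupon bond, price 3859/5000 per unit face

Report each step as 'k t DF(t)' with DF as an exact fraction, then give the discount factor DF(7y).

1 1 1937/2000
2 2 2303/2500
3 3 9051/10000
4 4 4329/5000
5 5 8593/10000
6 6 516/625
7 7 3969/5000
8 8 3859/5000
DF(7y) = 3969/5000 ≈ 0.793800

step 1 [1y] swap r/1=63/1937: DF=(1 − 63/1937·(0))/(1+63/1937) = 1937/2000 ≈ 0.968500
step 2 [2y] zero: DF = P = 2303/2500 ≈ 0.921200
step 3 [3y] bond c/1=7/80: DF=(229929/200000 − 7/80·(0.968500+0.921200))/(1+7/80) = 9051/10000 ≈ 0.905100
step 4 [4y] bond c/1=3/200: DF=(920709/1000000 − 3/200·(0.968500+0.921200+0.905100))/(1+3/200) = 4329/5000 ≈ 0.865800
step 5 [5y] bond c/1=27/400: DF=(4657573/4000000 − 27/400·(0.968500+0.921200+0.905100+0.865800))/(1+27/400) = 8593/10000 ≈ 0.859300
step 6 [6y] zero: DF = P = 516/625 ≈ 0.825600
step 7 [7y] bond c/1=13/400: DF=(3973309/4000000 − 13/400·(0.968500+0.921200+0.905100+0.865800+0.859300+0.825600))/(1+13/400) = 3969/5000 ≈ 0.793800
step 8 [8y] zero: DF = P = 3859/5000 ≈ 0.771800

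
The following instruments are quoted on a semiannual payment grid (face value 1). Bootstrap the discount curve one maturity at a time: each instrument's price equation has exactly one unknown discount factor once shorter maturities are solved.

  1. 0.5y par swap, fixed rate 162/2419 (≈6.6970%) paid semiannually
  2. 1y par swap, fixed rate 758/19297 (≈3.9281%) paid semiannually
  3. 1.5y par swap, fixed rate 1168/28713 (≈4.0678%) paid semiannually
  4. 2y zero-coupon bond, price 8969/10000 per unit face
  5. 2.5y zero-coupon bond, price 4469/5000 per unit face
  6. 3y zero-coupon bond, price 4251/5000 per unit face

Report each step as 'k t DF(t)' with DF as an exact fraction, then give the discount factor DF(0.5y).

step 1 [0.5y] swap r/2=81/2419: DF=(1 − 81/2419·(0))/(1+81/2419) = 2419/2500 ≈ 0.967600
step 2 [1y] swap r/2=379/19297: DF=(1 − 379/19297·(0.967600))/(1+379/19297) = 9621/10000 ≈ 0.962100
step 3 [1.5y] swap r/2=584/28713: DF=(1 − 584/28713·(0.967600+0.962100))/(1+584/28713) = 1177/1250 ≈ 0.941600
step 4 [2y] zero: DF = P = 8969/10000 ≈ 0.896900
step 5 [2.5y] zero: DF = P = 4469/5000 ≈ 0.893800
step 6 [3y] zero: DF = P = 4251/5000 ≈ 0.850200

1 1/2 2419/2500
2 1 9621/10000
3 3/2 1177/1250
4 2 8969/10000
5 5/2 4469/5000
6 3 4251/5000
DF(0.5y) = 2419/2500 ≈ 0.967600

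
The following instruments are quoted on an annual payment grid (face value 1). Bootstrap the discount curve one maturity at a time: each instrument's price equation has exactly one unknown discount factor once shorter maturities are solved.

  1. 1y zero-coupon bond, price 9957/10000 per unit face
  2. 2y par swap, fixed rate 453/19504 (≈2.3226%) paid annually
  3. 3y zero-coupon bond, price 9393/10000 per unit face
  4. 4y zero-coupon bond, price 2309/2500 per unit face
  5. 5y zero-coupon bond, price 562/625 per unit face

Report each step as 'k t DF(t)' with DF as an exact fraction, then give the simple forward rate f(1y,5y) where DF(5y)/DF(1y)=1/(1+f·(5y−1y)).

step 1 [1y] zero: DF = P = 9957/10000 ≈ 0.995700
step 2 [2y] swap r/1=453/19504: DF=(1 − 453/19504·(0.995700))/(1+453/19504) = 9547/10000 ≈ 0.954700
step 3 [3y] zero: DF = P = 9393/10000 ≈ 0.939300
step 4 [4y] zero: DF = P = 2309/2500 ≈ 0.923600
step 5 [5y] zero: DF = P = 562/625 ≈ 0.899200

1 1 9957/10000
2 2 9547/10000
3 3 9393/10000
4 4 2309/2500
5 5 562/625
f(1y,5y) = ((9957/10000)/(562/625) − 1)/(4) = 965/35968 ≈ 2.6829%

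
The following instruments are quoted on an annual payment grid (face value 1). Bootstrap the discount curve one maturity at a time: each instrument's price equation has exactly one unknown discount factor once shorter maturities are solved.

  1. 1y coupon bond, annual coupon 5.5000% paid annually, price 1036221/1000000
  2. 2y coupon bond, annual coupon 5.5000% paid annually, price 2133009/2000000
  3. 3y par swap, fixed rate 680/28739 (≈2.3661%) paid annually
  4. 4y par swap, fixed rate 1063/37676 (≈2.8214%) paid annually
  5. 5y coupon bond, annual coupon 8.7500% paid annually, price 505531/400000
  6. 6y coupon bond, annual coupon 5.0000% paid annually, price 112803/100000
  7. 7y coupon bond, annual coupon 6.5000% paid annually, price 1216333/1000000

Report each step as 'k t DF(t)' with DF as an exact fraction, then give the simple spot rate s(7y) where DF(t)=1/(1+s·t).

1 1 4911/5000
2 2 9597/10000
3 3 233/250
4 4 8937/10000
5 5 859/1000
6 6 427/500
7 7 2019/2500
s(7y) = (1/(2019/2500) − 1)/(7) = 481/14133 ≈ 3.4034%

step 1 [1y] bond c/1=11/200: DF=(1036221/1000000 − 11/200·(0))/(1+11/200) = 4911/5000 ≈ 0.982200
step 2 [2y] bond c/1=11/200: DF=(2133009/2000000 − 11/200·(0.982200))/(1+11/200) = 9597/10000 ≈ 0.959700
step 3 [3y] swap r/1=680/28739: DF=(1 − 680/28739·(0.982200+0.959700))/(1+680/28739) = 233/250 ≈ 0.932000
step 4 [4y] swap r/1=1063/37676: DF=(1 − 1063/37676·(0.982200+0.959700+0.932000))/(1+1063/37676) = 8937/10000 ≈ 0.893700
step 5 [5y] bond c/1=7/80: DF=(505531/400000 − 7/80·(0.982200+0.959700+0.932000+0.893700))/(1+7/80) = 859/1000 ≈ 0.859000
step 6 [6y] bond c/1=1/20: DF=(112803/100000 − 1/20·(0.982200+0.959700+0.932000+0.893700+0.859000))/(1+1/20) = 427/500 ≈ 0.854000
step 7 [7y] bond c/1=13/200: DF=(1216333/1000000 − 13/200·(0.982200+0.959700+0.932000+0.893700+0.859000+0.854000))/(1+13/200) = 2019/2500 ≈ 0.807600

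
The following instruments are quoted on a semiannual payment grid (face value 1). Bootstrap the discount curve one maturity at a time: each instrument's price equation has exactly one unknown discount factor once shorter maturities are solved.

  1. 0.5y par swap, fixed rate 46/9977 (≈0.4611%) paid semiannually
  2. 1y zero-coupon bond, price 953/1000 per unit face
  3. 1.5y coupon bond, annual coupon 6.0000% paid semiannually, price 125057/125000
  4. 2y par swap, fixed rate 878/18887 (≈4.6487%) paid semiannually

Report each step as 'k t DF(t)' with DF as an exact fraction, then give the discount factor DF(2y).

1 1/2 9977/10000
2 1 953/1000
3 3/2 1829/2000
4 2 4561/5000
DF(2y) = 4561/5000 ≈ 0.912200

step 1 [0.5y] swap r/2=23/9977: DF=(1 − 23/9977·(0))/(1+23/9977) = 9977/10000 ≈ 0.997700
step 2 [1y] zero: DF = P = 953/1000 ≈ 0.953000
step 3 [1.5y] bond c/2=3/100: DF=(125057/125000 − 3/100·(0.997700+0.953000))/(1+3/100) = 1829/2000 ≈ 0.914500
step 4 [2y] swap r/2=439/18887: DF=(1 − 439/18887·(0.997700+0.953000+0.914500))/(1+439/18887) = 4561/5000 ≈ 0.912200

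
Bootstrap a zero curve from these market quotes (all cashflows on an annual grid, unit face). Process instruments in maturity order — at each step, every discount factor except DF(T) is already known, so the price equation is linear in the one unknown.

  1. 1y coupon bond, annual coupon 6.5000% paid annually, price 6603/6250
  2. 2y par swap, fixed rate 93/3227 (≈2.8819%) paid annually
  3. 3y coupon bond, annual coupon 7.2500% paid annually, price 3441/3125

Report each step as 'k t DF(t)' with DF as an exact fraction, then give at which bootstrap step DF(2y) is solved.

step 1 [1y] bond c/1=13/200: DF=(6603/6250 − 13/200·(0))/(1+13/200) = 124/125 ≈ 0.992000
step 2 [2y] swap r/1=93/3227: DF=(1 − 93/3227·(0.992000))/(1+93/3227) = 4721/5000 ≈ 0.944200
step 3 [3y] bond c/1=29/400: DF=(3441/3125 − 29/400·(0.992000+0.944200))/(1+29/400) = 4479/5000 ≈ 0.895800

1 1 124/125
2 2 4721/5000
3 3 4479/5000
DF(2y) is solved at step 2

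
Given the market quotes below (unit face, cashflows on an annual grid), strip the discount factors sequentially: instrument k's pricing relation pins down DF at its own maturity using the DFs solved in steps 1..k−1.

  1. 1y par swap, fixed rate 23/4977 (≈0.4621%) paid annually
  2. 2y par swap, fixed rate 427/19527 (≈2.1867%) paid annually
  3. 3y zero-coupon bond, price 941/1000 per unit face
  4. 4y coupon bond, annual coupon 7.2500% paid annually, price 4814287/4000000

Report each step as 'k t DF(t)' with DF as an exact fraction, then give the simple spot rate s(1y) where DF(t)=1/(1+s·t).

1 1 4977/5000
2 2 9573/10000
3 3 941/1000
4 4 4633/5000
s(1y) = (1/(4977/5000) − 1)/(1) = 23/4977 ≈ 0.4621%

step 1 [1y] swap r/1=23/4977: DF=(1 − 23/4977·(0))/(1+23/4977) = 4977/5000 ≈ 0.995400
step 2 [2y] swap r/1=427/19527: DF=(1 − 427/19527·(0.995400))/(1+427/19527) = 9573/10000 ≈ 0.957300
step 3 [3y] zero: DF = P = 941/1000 ≈ 0.941000
step 4 [4y] bond c/1=29/400: DF=(4814287/4000000 − 29/400·(0.995400+0.957300+0.941000))/(1+29/400) = 4633/5000 ≈ 0.926600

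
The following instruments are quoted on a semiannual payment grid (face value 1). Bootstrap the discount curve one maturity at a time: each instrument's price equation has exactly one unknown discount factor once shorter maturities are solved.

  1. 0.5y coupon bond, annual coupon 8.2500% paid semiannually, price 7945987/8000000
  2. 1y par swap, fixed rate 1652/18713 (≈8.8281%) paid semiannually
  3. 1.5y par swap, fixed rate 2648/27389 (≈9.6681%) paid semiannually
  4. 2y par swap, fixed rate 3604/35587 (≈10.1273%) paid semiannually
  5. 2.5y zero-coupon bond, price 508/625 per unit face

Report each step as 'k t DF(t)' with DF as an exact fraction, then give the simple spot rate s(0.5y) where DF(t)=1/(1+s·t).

1 1/2 9539/10000
2 1 4587/5000
3 3/2 2169/2500
4 2 4099/5000
5 5/2 508/625
s(0.5y) = (1/(9539/10000) − 1)/(1/2) = 922/9539 ≈ 9.6656%

step 1 [0.5y] bond c/2=33/800: DF=(7945987/8000000 − 33/800·(0))/(1+33/800) = 9539/10000 ≈ 0.953900
step 2 [1y] swap r/2=826/18713: DF=(1 − 826/18713·(0.953900))/(1+826/18713) = 4587/5000 ≈ 0.917400
step 3 [1.5y] swap r/2=1324/27389: DF=(1 − 1324/27389·(0.953900+0.917400))/(1+1324/27389) = 2169/2500 ≈ 0.867600
step 4 [2y] swap r/2=1802/35587: DF=(1 − 1802/35587·(0.953900+0.917400+0.867600))/(1+1802/35587) = 4099/5000 ≈ 0.819800
step 5 [2.5y] zero: DF = P = 508/625 ≈ 0.812800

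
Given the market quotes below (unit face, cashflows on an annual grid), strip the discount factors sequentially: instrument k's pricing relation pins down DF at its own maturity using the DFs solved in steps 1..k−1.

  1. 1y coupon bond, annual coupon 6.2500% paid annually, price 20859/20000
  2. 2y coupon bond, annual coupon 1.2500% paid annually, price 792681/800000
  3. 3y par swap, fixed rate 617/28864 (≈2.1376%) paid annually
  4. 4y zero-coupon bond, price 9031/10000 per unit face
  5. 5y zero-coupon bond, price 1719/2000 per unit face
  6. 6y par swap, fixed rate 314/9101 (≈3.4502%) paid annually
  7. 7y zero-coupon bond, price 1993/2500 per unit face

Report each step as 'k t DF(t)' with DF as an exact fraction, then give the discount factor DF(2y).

1 1 1227/1250
2 2 1933/2000
3 3 9383/10000
4 4 9031/10000
5 5 1719/2000
6 6 2029/2500
7 7 1993/2500
DF(2y) = 1933/2000 ≈ 0.966500

step 1 [1y] bond c/1=1/16: DF=(20859/20000 − 1/16·(0))/(1+1/16) = 1227/1250 ≈ 0.981600
step 2 [2y] bond c/1=1/80: DF=(792681/800000 − 1/80·(0.981600))/(1+1/80) = 1933/2000 ≈ 0.966500
step 3 [3y] swap r/1=617/28864: DF=(1 − 617/28864·(0.981600+0.966500))/(1+617/28864) = 9383/10000 ≈ 0.938300
step 4 [4y] zero: DF = P = 9031/10000 ≈ 0.903100
step 5 [5y] zero: DF = P = 1719/2000 ≈ 0.859500
step 6 [6y] swap r/1=314/9101: DF=(1 − 314/9101·(0.981600+0.966500+0.938300+0.903100+0.859500))/(1+314/9101) = 2029/2500 ≈ 0.811600
step 7 [7y] zero: DF = P = 1993/2500 ≈ 0.797200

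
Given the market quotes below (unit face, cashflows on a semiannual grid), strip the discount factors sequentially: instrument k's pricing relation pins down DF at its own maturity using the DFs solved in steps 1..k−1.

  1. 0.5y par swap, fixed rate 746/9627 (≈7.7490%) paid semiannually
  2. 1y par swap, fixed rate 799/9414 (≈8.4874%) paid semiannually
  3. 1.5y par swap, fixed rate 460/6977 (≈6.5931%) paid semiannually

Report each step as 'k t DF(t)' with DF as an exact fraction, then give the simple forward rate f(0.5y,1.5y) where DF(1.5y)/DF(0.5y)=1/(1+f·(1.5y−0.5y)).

step 1 [0.5y] swap r/2=373/9627: DF=(1 − 373/9627·(0))/(1+373/9627) = 9627/10000 ≈ 0.962700
step 2 [1y] swap r/2=799/18828: DF=(1 − 799/18828·(0.962700))/(1+799/18828) = 9201/10000 ≈ 0.920100
step 3 [1.5y] swap r/2=230/6977: DF=(1 − 230/6977·(0.962700+0.920100))/(1+230/6977) = 227/250 ≈ 0.908000

1 1/2 9627/10000
2 1 9201/10000
3 3/2 227/250
f(0.5y,1.5y) = ((9627/10000)/(227/250) − 1)/(1) = 547/9080 ≈ 6.0242%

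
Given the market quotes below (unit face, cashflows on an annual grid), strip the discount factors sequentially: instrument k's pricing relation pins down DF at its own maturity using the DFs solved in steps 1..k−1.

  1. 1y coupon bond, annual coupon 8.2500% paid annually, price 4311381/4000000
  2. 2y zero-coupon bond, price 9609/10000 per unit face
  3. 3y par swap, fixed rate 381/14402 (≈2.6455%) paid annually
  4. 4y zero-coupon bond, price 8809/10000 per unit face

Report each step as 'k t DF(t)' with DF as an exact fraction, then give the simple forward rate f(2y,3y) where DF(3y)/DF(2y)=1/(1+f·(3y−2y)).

step 1 [1y] bond c/1=33/400: DF=(4311381/4000000 − 33/400·(0))/(1+33/400) = 9957/10000 ≈ 0.995700
step 2 [2y] zero: DF = P = 9609/10000 ≈ 0.960900
step 3 [3y] swap r/1=381/14402: DF=(1 − 381/14402·(0.995700+0.960900))/(1+381/14402) = 4619/5000 ≈ 0.923800
step 4 [4y] zero: DF = P = 8809/10000 ≈ 0.880900

1 1 9957/10000
2 2 9609/10000
3 3 4619/5000
4 4 8809/10000
f(2y,3y) = ((9609/10000)/(4619/5000) − 1)/(1) = 371/9238 ≈ 4.0160%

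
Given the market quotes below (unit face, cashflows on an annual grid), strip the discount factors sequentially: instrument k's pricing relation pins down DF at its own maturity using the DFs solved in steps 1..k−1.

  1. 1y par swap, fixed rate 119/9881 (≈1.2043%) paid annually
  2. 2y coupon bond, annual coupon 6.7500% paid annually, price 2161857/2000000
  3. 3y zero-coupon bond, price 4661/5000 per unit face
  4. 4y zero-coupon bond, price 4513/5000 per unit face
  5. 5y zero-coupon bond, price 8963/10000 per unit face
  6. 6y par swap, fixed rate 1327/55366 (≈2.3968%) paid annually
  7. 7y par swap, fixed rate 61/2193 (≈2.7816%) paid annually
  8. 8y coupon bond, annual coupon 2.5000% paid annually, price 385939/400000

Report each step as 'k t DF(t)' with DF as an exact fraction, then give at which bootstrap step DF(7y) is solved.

1 1 9881/10000
2 2 9501/10000
3 3 4661/5000
4 4 4513/5000
5 5 8963/10000
6 6 8673/10000
7 7 8231/10000
8 8 3931/5000
DF(7y) is solved at step 7

step 1 [1y] swap r/1=119/9881: DF=(1 − 119/9881·(0))/(1+119/9881) = 9881/10000 ≈ 0.988100
step 2 [2y] bond c/1=27/400: DF=(2161857/2000000 − 27/400·(0.988100))/(1+27/400) = 9501/10000 ≈ 0.950100
step 3 [3y] zero: DF = P = 4661/5000 ≈ 0.932200
step 4 [4y] zero: DF = P = 4513/5000 ≈ 0.902600
step 5 [5y] zero: DF = P = 8963/10000 ≈ 0.896300
step 6 [6y] swap r/1=1327/55366: DF=(1 − 1327/55366·(0.988100+0.950100+0.932200+0.902600+0.896300))/(1+1327/55366) = 8673/10000 ≈ 0.867300
step 7 [7y] swap r/1=61/2193: DF=(1 − 61/2193·(0.988100+0.950100+0.932200+0.902600+0.896300+0.867300))/(1+61/2193) = 8231/10000 ≈ 0.823100
step 8 [8y] bond c/1=1/40: DF=(385939/400000 − 1/40·(0.988100+0.950100+0.932200+0.902600+0.896300+0.867300+0.823100))/(1+1/40) = 3931/5000 ≈ 0.786200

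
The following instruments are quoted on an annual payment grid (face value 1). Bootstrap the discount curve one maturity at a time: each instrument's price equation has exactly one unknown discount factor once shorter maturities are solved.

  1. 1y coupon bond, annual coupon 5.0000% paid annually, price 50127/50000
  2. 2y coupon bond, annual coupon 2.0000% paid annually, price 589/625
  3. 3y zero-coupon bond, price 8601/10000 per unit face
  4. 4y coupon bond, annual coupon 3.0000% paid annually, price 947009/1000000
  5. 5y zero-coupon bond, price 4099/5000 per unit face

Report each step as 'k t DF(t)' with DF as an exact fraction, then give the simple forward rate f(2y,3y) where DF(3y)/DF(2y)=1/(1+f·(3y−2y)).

1 1 2387/2500
2 2 2263/2500
3 3 8601/10000
4 4 4201/5000
5 5 4099/5000
f(2y,3y) = ((2263/2500)/(8601/10000) − 1)/(1) = 451/8601 ≈ 5.2436%

step 1 [1y] bond c/1=1/20: DF=(50127/50000 − 1/20·(0))/(1+1/20) = 2387/2500 ≈ 0.954800
step 2 [2y] bond c/1=1/50: DF=(589/625 − 1/50·(0.954800))/(1+1/50) = 2263/2500 ≈ 0.905200
step 3 [3y] zero: DF = P = 8601/10000 ≈ 0.860100
step 4 [4y] bond c/1=3/100: DF=(947009/1000000 − 3/100·(0.954800+0.905200+0.860100))/(1+3/100) = 4201/5000 ≈ 0.840200
step 5 [5y] zero: DF = P = 4099/5000 ≈ 0.819800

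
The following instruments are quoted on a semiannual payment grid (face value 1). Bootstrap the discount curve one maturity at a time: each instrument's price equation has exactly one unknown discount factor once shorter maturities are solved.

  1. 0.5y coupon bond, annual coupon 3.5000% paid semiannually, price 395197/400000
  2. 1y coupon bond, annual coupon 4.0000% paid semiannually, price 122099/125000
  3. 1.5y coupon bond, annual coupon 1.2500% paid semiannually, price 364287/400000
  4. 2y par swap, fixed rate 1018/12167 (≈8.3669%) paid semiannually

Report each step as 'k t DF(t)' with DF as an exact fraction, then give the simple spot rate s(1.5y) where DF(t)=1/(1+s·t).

step 1 [0.5y] bond c/2=7/400: DF=(395197/400000 − 7/400·(0))/(1+7/400) = 971/1000 ≈ 0.971000
step 2 [1y] bond c/2=1/50: DF=(122099/125000 − 1/50·(0.971000))/(1+1/50) = 4693/5000 ≈ 0.938600
step 3 [1.5y] bond c/2=1/160: DF=(364287/400000 − 1/160·(0.971000+0.938600))/(1+1/160) = 2233/2500 ≈ 0.893200
step 4 [2y] swap r/2=509/12167: DF=(1 − 509/12167·(0.971000+0.938600+0.893200))/(1+509/12167) = 8473/10000 ≈ 0.847300

1 1/2 971/1000
2 1 4693/5000
3 3/2 2233/2500
4 2 8473/10000
s(1.5y) = (1/(2233/2500) − 1)/(3/2) = 178/2233 ≈ 7.9713%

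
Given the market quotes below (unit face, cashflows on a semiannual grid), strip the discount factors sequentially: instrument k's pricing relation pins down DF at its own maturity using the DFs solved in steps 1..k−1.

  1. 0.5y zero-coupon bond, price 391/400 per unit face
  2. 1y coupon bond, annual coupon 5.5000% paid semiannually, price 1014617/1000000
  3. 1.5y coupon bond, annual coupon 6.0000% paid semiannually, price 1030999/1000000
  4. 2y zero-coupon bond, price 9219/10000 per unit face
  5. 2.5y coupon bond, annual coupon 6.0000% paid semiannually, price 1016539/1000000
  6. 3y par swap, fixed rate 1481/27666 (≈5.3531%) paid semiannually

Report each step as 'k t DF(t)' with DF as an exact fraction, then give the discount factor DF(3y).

1 1/2 391/400
2 1 9613/10000
3 3/2 1889/2000
4 2 9219/10000
5 5/2 8761/10000
6 3 8519/10000
DF(3y) = 8519/10000 ≈ 0.851900

step 1 [0.5y] zero: DF = P = 391/400 ≈ 0.977500
step 2 [1y] bond c/2=11/400: DF=(1014617/1000000 − 11/400·(0.977500))/(1+11/400) = 9613/10000 ≈ 0.961300
step 3 [1.5y] bond c/2=3/100: DF=(1030999/1000000 − 3/100·(0.977500+0.961300))/(1+3/100) = 1889/2000 ≈ 0.944500
step 4 [2y] zero: DF = P = 9219/10000 ≈ 0.921900
step 5 [2.5y] bond c/2=3/100: DF=(1016539/1000000 − 3/100·(0.977500+0.961300+0.944500+0.921900))/(1+3/100) = 8761/10000 ≈ 0.876100
step 6 [3y] swap r/2=1481/55332: DF=(1 − 1481/55332·(0.977500+0.961300+0.944500+0.921900+0.876100))/(1+1481/55332) = 8519/10000 ≈ 0.851900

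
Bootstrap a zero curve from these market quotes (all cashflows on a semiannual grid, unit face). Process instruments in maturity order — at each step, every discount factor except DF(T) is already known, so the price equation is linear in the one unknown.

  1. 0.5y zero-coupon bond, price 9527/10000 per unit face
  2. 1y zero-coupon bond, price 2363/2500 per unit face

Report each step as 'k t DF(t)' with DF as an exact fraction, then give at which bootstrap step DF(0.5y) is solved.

1 1/2 9527/10000
2 1 2363/2500
DF(0.5y) is solved at step 1

step 1 [0.5y] zero: DF = P = 9527/10000 ≈ 0.952700
step 2 [1y] zero: DF = P = 2363/2500 ≈ 0.945200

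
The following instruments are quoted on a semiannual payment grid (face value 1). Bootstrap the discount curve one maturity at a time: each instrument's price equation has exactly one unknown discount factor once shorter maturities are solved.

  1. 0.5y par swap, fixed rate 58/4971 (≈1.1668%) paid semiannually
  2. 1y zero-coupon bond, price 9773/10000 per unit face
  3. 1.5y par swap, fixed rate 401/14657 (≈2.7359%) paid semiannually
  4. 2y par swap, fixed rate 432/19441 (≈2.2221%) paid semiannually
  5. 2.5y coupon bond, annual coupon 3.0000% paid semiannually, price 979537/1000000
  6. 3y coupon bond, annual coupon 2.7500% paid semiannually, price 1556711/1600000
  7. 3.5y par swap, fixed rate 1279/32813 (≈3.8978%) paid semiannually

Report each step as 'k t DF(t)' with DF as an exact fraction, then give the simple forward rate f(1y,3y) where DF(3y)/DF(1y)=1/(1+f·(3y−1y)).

1 1/2 4971/5000
2 1 9773/10000
3 3/2 9599/10000
4 2 598/625
5 5/2 2269/2500
6 3 8947/10000
7 7/2 8721/10000
f(1y,3y) = ((9773/10000)/(8947/10000) − 1)/(2) = 413/8947 ≈ 4.6161%

step 1 [0.5y] swap r/2=29/4971: DF=(1 − 29/4971·(0))/(1+29/4971) = 4971/5000 ≈ 0.994200
step 2 [1y] zero: DF = P = 9773/10000 ≈ 0.977300
step 3 [1.5y] swap r/2=401/29314: DF=(1 − 401/29314·(0.994200+0.977300))/(1+401/29314) = 9599/10000 ≈ 0.959900
step 4 [2y] swap r/2=216/19441: DF=(1 − 216/19441·(0.994200+0.977300+0.959900))/(1+216/19441) = 598/625 ≈ 0.956800
step 5 [2.5y] bond c/2=3/200: DF=(979537/1000000 − 3/200·(0.994200+0.977300+0.959900+0.956800))/(1+3/200) = 2269/2500 ≈ 0.907600
step 6 [3y] bond c/2=11/800: DF=(1556711/1600000 − 11/800·(0.994200+0.977300+0.959900+0.956800+0.907600))/(1+11/800) = 8947/10000 ≈ 0.894700
step 7 [3.5y] swap r/2=1279/65626: DF=(1 − 1279/65626·(0.994200+0.977300+0.959900+0.956800+0.907600+0.894700))/(1+1279/65626) = 8721/10000 ≈ 0.872100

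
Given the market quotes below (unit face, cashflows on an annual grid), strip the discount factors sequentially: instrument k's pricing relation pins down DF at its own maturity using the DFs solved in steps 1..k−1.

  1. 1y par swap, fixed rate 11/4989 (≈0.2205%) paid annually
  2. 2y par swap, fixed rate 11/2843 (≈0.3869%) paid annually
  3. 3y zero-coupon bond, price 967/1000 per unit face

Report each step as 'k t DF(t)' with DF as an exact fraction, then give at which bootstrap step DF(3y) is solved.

1 1 4989/5000
2 2 9923/10000
3 3 967/1000
DF(3y) is solved at step 3

step 1 [1y] swap r/1=11/4989: DF=(1 − 11/4989·(0))/(1+11/4989) = 4989/5000 ≈ 0.997800
step 2 [2y] swap r/1=11/2843: DF=(1 − 11/2843·(0.997800))/(1+11/2843) = 9923/10000 ≈ 0.992300
step 3 [3y] zero: DF = P = 967/1000 ≈ 0.967000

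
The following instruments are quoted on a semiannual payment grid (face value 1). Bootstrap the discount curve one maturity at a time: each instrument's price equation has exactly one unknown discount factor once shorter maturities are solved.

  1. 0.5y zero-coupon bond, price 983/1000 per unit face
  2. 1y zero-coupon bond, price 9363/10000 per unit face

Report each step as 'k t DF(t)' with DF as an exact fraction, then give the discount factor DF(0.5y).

step 1 [0.5y] zero: DF = P = 983/1000 ≈ 0.983000
step 2 [1y] zero: DF = P = 9363/10000 ≈ 0.936300

1 1/2 983/1000
2 1 9363/10000
DF(0.5y) = 983/1000 ≈ 0.983000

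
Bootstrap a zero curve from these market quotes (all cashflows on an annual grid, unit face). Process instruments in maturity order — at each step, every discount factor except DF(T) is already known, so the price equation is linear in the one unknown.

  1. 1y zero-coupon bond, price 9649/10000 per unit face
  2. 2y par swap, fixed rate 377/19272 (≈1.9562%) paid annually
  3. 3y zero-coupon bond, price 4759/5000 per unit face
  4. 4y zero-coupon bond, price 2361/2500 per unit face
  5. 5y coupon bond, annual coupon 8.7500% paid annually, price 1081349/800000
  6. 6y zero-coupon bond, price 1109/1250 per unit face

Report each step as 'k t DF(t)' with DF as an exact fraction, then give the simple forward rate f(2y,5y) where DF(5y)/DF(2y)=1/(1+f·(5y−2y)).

step 1 [1y] zero: DF = P = 9649/10000 ≈ 0.964900
step 2 [2y] swap r/1=377/19272: DF=(1 − 377/19272·(0.964900))/(1+377/19272) = 9623/10000 ≈ 0.962300
step 3 [3y] zero: DF = P = 4759/5000 ≈ 0.951800
step 4 [4y] zero: DF = P = 2361/2500 ≈ 0.944400
step 5 [5y] bond c/1=7/80: DF=(1081349/800000 − 7/80·(0.964900+0.962300+0.951800+0.944400))/(1+7/80) = 9353/10000 ≈ 0.935300
step 6 [6y] zero: DF = P = 1109/1250 ≈ 0.887200

1 1 9649/10000
2 2 9623/10000
3 3 4759/5000
4 4 2361/2500
5 5 9353/10000
6 6 1109/1250
f(2y,5y) = ((9623/10000)/(9353/10000) − 1)/(3) = 90/9353 ≈ 0.9623%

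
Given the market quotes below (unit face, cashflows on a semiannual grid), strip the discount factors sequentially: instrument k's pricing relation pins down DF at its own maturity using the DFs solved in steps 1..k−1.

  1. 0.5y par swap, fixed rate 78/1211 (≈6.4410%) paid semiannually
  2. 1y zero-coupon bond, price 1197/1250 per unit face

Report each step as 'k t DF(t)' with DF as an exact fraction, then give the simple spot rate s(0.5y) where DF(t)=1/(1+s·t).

step 1 [0.5y] swap r/2=39/1211: DF=(1 − 39/1211·(0))/(1+39/1211) = 1211/1250 ≈ 0.968800
step 2 [1y] zero: DF = P = 1197/1250 ≈ 0.957600

1 1/2 1211/1250
2 1 1197/1250
s(0.5y) = (1/(1211/1250) − 1)/(1/2) = 78/1211 ≈ 6.4410%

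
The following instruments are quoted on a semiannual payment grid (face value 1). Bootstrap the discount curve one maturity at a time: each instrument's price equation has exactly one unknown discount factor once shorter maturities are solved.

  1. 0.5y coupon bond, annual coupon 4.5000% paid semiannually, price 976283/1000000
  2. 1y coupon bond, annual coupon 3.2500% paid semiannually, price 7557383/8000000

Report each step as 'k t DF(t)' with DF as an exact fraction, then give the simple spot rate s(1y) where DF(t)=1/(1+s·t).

1 1/2 2387/2500
2 1 9143/10000
s(1y) = (1/(9143/10000) − 1)/(1) = 857/9143 ≈ 9.3733%

step 1 [0.5y] bond c/2=9/400: DF=(976283/1000000 − 9/400·(0))/(1+9/400) = 2387/2500 ≈ 0.954800
step 2 [1y] bond c/2=13/800: DF=(7557383/8000000 − 13/800·(0.954800))/(1+13/800) = 9143/10000 ≈ 0.914300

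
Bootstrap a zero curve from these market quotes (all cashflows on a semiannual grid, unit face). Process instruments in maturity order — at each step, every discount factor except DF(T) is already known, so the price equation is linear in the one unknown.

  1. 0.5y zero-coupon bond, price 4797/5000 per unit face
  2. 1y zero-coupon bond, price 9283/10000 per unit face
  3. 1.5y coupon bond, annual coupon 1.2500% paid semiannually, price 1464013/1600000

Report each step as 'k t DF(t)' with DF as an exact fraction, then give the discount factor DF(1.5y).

step 1 [0.5y] zero: DF = P = 4797/5000 ≈ 0.959400
step 2 [1y] zero: DF = P = 9283/10000 ≈ 0.928300
step 3 [1.5y] bond c/2=1/160: DF=(1464013/1600000 − 1/160·(0.959400+0.928300))/(1+1/160) = 561/625 ≈ 0.897600

1 1/2 4797/5000
2 1 9283/10000
3 3/2 561/625
DF(1.5y) = 561/625 ≈ 0.897600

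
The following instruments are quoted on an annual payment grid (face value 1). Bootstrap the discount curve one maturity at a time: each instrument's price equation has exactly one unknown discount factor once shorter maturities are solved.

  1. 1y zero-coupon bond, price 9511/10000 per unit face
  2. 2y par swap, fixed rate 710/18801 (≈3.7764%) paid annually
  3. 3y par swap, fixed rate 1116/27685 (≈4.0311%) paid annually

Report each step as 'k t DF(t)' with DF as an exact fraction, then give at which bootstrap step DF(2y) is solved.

step 1 [1y] zero: DF = P = 9511/10000 ≈ 0.951100
step 2 [2y] swap r/1=710/18801: DF=(1 − 710/18801·(0.951100))/(1+710/18801) = 929/1000 ≈ 0.929000
step 3 [3y] swap r/1=1116/27685: DF=(1 − 1116/27685·(0.951100+0.929000))/(1+1116/27685) = 2221/2500 ≈ 0.888400

1 1 9511/10000
2 2 929/1000
3 3 2221/2500
DF(2y) is solved at step 2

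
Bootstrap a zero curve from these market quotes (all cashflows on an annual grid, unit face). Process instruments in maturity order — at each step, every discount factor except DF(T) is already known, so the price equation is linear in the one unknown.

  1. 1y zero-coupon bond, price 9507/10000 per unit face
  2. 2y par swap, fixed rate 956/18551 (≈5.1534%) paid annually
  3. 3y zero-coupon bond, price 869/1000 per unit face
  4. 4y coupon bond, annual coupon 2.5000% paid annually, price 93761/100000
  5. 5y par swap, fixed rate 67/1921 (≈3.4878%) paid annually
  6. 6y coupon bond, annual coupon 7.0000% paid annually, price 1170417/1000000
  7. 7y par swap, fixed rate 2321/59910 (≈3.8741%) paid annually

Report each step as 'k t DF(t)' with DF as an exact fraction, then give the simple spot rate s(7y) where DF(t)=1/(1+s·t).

1 1 9507/10000
2 2 2261/2500
3 3 869/1000
4 4 8483/10000
5 5 8459/10000
6 6 503/625
7 7 7679/10000
s(7y) = (1/(7679/10000) − 1)/(7) = 2321/53753 ≈ 4.3179%

step 1 [1y] zero: DF = P = 9507/10000 ≈ 0.950700
step 2 [2y] swap r/1=956/18551: DF=(1 − 956/18551·(0.950700))/(1+956/18551) = 2261/2500 ≈ 0.904400
step 3 [3y] zero: DF = P = 869/1000 ≈ 0.869000
step 4 [4y] bond c/1=1/40: DF=(93761/100000 − 1/40·(0.950700+0.904400+0.869000))/(1+1/40) = 8483/10000 ≈ 0.848300
step 5 [5y] swap r/1=67/1921: DF=(1 − 67/1921·(0.950700+0.904400+0.869000+0.848300))/(1+67/1921) = 8459/10000 ≈ 0.845900
step 6 [6y] bond c/1=7/100: DF=(1170417/1000000 − 7/100·(0.950700+0.904400+0.869000+0.848300+0.845900))/(1+7/100) = 503/625 ≈ 0.804800
step 7 [7y] swap r/1=2321/59910: DF=(1 − 2321/59910·(0.950700+0.904400+0.869000+0.848300+0.845900+0.804800))/(1+2321/59910) = 7679/10000 ≈ 0.767900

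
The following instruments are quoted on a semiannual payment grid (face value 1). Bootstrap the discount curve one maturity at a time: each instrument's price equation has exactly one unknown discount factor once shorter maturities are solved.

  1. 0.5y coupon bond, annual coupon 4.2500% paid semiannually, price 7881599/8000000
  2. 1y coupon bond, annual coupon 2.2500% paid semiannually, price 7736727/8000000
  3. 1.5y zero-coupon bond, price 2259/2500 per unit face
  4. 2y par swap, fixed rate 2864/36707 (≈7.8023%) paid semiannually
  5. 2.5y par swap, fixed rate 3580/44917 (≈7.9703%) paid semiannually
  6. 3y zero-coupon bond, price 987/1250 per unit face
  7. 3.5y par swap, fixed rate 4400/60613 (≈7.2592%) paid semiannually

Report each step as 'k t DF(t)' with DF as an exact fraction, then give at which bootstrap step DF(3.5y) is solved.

step 1 [0.5y] bond c/2=17/800: DF=(7881599/8000000 − 17/800·(0))/(1+17/800) = 9647/10000 ≈ 0.964700
step 2 [1y] bond c/2=9/800: DF=(7736727/8000000 − 9/800·(0.964700))/(1+9/800) = 591/625 ≈ 0.945600
step 3 [1.5y] zero: DF = P = 2259/2500 ≈ 0.903600
step 4 [2y] swap r/2=1432/36707: DF=(1 − 1432/36707·(0.964700+0.945600+0.903600))/(1+1432/36707) = 1071/1250 ≈ 0.856800
step 5 [2.5y] swap r/2=1790/44917: DF=(1 − 1790/44917·(0.964700+0.945600+0.903600+0.856800))/(1+1790/44917) = 821/1000 ≈ 0.821000
step 6 [3y] zero: DF = P = 987/1250 ≈ 0.789600
step 7 [3.5y] swap r/2=2200/60613: DF=(1 − 2200/60613·(0.964700+0.945600+0.903600+0.856800+0.821000+0.789600))/(1+2200/60613) = 39/50 ≈ 0.780000

1 1/2 9647/10000
2 1 591/625
3 3/2 2259/2500
4 2 1071/1250
5 5/2 821/1000
6 3 987/1250
7 7/2 39/50
DF(3.5y) is solved at step 7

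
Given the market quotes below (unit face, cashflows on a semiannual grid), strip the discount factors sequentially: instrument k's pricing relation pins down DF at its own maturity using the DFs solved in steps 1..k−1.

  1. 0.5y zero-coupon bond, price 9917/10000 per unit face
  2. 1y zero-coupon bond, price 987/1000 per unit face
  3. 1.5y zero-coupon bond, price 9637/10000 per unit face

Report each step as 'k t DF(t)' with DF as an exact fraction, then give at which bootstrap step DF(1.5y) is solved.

1 1/2 9917/10000
2 1 987/1000
3 3/2 9637/10000
DF(1.5y) is solved at step 3

step 1 [0.5y] zero: DF = P = 9917/10000 ≈ 0.991700
step 2 [1y] zero: DF = P = 987/1000 ≈ 0.987000
step 3 [1.5y] zero: DF = P = 9637/10000 ≈ 0.963700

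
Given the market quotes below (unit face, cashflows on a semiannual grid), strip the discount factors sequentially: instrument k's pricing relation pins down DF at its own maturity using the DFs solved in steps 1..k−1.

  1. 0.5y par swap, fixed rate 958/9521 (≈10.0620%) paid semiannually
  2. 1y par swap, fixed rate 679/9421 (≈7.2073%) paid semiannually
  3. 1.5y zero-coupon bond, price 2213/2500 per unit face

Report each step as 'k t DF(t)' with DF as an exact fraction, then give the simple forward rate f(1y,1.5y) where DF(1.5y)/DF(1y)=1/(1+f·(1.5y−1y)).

1 1/2 9521/10000
2 1 9321/10000
3 3/2 2213/2500
f(1y,1.5y) = ((9321/10000)/(2213/2500) − 1)/(1/2) = 469/4426 ≈ 10.5965%

step 1 [0.5y] swap r/2=479/9521: DF=(1 − 479/9521·(0))/(1+479/9521) = 9521/10000 ≈ 0.952100
step 2 [1y] swap r/2=679/18842: DF=(1 − 679/18842·(0.952100))/(1+679/18842) = 9321/10000 ≈ 0.932100
step 3 [1.5y] zero: DF = P = 2213/2500 ≈ 0.885200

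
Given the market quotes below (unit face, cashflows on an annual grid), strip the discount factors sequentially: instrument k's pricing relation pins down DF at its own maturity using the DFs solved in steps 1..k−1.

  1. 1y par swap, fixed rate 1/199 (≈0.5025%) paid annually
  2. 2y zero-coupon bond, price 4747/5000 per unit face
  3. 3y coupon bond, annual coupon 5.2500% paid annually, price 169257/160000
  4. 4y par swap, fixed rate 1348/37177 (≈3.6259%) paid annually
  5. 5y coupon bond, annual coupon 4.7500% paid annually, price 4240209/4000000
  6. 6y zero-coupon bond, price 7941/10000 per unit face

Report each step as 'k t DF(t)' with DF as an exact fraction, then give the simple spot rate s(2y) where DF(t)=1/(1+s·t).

1 1 199/200
2 2 4747/5000
3 3 9081/10000
4 4 2163/2500
5 5 4217/5000
6 6 7941/10000
s(2y) = (1/(4747/5000) − 1)/(2) = 253/9494 ≈ 2.6648%

step 1 [1y] swap r/1=1/199: DF=(1 − 1/199·(0))/(1+1/199) = 199/200 ≈ 0.995000
step 2 [2y] zero: DF = P = 4747/5000 ≈ 0.949400
step 3 [3y] bond c/1=21/400: DF=(169257/160000 − 21/400·(0.995000+0.949400))/(1+21/400) = 9081/10000 ≈ 0.908100
step 4 [4y] swap r/1=1348/37177: DF=(1 − 1348/37177·(0.995000+0.949400+0.908100))/(1+1348/37177) = 2163/2500 ≈ 0.865200
step 5 [5y] bond c/1=19/400: DF=(4240209/4000000 − 19/400·(0.995000+0.949400+0.908100+0.865200))/(1+19/400) = 4217/5000 ≈ 0.843400
step 6 [6y] zero: DF = P = 7941/10000 ≈ 0.794100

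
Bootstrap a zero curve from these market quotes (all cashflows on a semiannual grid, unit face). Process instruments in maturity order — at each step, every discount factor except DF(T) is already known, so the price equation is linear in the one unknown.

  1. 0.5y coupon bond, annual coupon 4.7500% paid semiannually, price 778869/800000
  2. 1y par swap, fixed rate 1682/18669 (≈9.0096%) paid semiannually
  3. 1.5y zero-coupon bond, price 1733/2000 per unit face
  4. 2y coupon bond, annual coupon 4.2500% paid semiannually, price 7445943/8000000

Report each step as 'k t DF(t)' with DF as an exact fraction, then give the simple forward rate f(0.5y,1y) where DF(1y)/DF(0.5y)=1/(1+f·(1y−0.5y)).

step 1 [0.5y] bond c/2=19/800: DF=(778869/800000 − 19/800·(0))/(1+19/800) = 951/1000 ≈ 0.951000
step 2 [1y] swap r/2=841/18669: DF=(1 − 841/18669·(0.951000))/(1+841/18669) = 9159/10000 ≈ 0.915900
step 3 [1.5y] zero: DF = P = 1733/2000 ≈ 0.866500
step 4 [2y] bond c/2=17/800: DF=(7445943/8000000 − 17/800·(0.951000+0.915900+0.866500))/(1+17/800) = 1709/2000 ≈ 0.854500

1 1/2 951/1000
2 1 9159/10000
3 3/2 1733/2000
4 2 1709/2000
f(0.5y,1y) = ((951/1000)/(9159/10000) − 1)/(1/2) = 234/3053 ≈ 7.6646%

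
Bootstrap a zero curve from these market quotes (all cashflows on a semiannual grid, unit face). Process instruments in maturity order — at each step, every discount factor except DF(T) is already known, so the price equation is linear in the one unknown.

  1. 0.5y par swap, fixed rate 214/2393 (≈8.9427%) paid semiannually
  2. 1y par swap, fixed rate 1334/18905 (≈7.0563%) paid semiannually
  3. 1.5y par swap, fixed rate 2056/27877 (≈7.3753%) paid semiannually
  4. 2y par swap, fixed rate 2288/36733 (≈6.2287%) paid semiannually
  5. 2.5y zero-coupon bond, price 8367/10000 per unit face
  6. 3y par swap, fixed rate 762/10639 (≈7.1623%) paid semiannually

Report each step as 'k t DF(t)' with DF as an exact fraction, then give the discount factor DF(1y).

step 1 [0.5y] swap r/2=107/2393: DF=(1 − 107/2393·(0))/(1+107/2393) = 2393/2500 ≈ 0.957200
step 2 [1y] swap r/2=667/18905: DF=(1 − 667/18905·(0.957200))/(1+667/18905) = 9333/10000 ≈ 0.933300
step 3 [1.5y] swap r/2=1028/27877: DF=(1 − 1028/27877·(0.957200+0.933300))/(1+1028/27877) = 2243/2500 ≈ 0.897200
step 4 [2y] swap r/2=1144/36733: DF=(1 − 1144/36733·(0.957200+0.933300+0.897200))/(1+1144/36733) = 1107/1250 ≈ 0.885600
step 5 [2.5y] zero: DF = P = 8367/10000 ≈ 0.836700
step 6 [3y] swap r/2=381/10639: DF=(1 − 381/10639·(0.957200+0.933300+0.897200+0.885600+0.836700))/(1+381/10639) = 1619/2000 ≈ 0.809500

1 1/2 2393/2500
2 1 9333/10000
3 3/2 2243/2500
4 2 1107/1250
5 5/2 8367/10000
6 3 1619/2000
DF(1y) = 9333/10000 ≈ 0.933300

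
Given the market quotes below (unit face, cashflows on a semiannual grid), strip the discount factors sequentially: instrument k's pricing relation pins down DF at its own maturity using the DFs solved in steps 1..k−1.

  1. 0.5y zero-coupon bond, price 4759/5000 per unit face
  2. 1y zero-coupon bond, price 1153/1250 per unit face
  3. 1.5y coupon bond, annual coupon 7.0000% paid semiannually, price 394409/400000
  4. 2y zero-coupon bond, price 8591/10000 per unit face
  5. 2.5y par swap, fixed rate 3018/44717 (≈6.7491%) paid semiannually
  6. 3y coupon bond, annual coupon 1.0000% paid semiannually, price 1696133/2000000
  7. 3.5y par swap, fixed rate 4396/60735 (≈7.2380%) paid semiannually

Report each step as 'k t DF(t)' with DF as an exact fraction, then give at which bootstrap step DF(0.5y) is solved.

step 1 [0.5y] zero: DF = P = 4759/5000 ≈ 0.951800
step 2 [1y] zero: DF = P = 1153/1250 ≈ 0.922400
step 3 [1.5y] bond c/2=7/200: DF=(394409/400000 − 7/200·(0.951800+0.922400))/(1+7/200) = 8893/10000 ≈ 0.889300
step 4 [2y] zero: DF = P = 8591/10000 ≈ 0.859100
step 5 [2.5y] swap r/2=1509/44717: DF=(1 − 1509/44717·(0.951800+0.922400+0.889300+0.859100))/(1+1509/44717) = 8491/10000 ≈ 0.849100
step 6 [3y] bond c/2=1/200: DF=(1696133/2000000 − 1/200·(0.951800+0.922400+0.889300+0.859100+0.849100))/(1+1/200) = 1027/1250 ≈ 0.821600
step 7 [3.5y] swap r/2=2198/60735: DF=(1 − 2198/60735·(0.951800+0.922400+0.889300+0.859100+0.849100+0.821600))/(1+2198/60735) = 3901/5000 ≈ 0.780200

1 1/2 4759/5000
2 1 1153/1250
3 3/2 8893/10000
4 2 8591/10000
5 5/2 8491/10000
6 3 1027/1250
7 7/2 3901/5000
DF(0.5y) is solved at step 1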